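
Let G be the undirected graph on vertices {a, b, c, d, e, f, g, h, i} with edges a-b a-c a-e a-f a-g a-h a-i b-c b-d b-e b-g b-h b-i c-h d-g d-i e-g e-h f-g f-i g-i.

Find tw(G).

A width-3 tree decomposition is:
Bags: B1 = {a, b, e, h}  B2 = {a, b, c, h}  B3 = {a, b, e, g}  B4 = {a, b, g, i}  B5 = {b, d, g, i}  B6 = {a, f, g, i}
Tree: B1–B2, B1–B3, B3–B4, B4–B5, B4–B6
The largest bag has 4 vertices, giving width 3; this decomposition certifies tw(G) ≤ 3. Conversely, {a, f, g, i} is a clique of size 4, and the vertices of any clique must share a bag in every tree decomposition; so some bag has ≥ 4 vertices and tw(G) ≥ 3. Therefore the treewidth is 3.

3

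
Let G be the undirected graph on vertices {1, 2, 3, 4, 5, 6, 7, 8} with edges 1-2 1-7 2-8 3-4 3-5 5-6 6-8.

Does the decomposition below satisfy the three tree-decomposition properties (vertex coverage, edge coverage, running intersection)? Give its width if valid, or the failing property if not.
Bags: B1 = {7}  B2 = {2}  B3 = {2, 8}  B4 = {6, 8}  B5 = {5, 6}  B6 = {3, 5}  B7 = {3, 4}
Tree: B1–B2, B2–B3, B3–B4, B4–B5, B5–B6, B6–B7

No — vertex 1 appears in no bag.

A tree decomposition must satisfy three properties: every vertex lies in some bag; for every edge, both endpoints lie together in some bag; and for every vertex, the bags containing it form a connected subtree. Here vertex 1 appears in no bag, so the decomposition is invalid.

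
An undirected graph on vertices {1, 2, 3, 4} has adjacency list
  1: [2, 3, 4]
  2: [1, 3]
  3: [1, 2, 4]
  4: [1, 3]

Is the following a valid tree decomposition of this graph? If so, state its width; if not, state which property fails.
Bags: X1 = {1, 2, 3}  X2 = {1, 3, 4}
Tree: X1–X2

Every vertex of G appears in some bag (union = {1, 2, 3, 4}); every edge is covered by a bag; and for each vertex v the set of bags containing v is connected in the bag tree. The decomposition is therefore valid. The largest bag has 3 vertices, so the width is 2.

Yes; width 2.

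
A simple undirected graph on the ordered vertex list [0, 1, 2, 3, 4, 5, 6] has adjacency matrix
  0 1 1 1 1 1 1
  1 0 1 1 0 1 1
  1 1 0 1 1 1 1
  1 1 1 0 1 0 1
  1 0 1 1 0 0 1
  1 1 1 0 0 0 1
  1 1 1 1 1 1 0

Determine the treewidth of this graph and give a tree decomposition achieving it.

Every bag has size at most 5, so the width is 5 − 1 = 4 and tw(G) ≤ 4. Conversely, {0, 1, 2, 3, 6} is a clique of size 5, and the vertices of any clique must share a bag in every tree decomposition; so some bag has ≥ 5 vertices and tw(G) ≥ 4. Hence tw(G) = 4 exactly.

Treewidth 4.
Bags: B1 = {0, 1, 2, 3, 6}  B2 = {0, 2, 3, 4, 6}  B3 = {0, 1, 2, 5, 6}
Tree: B1–B2, B1–B3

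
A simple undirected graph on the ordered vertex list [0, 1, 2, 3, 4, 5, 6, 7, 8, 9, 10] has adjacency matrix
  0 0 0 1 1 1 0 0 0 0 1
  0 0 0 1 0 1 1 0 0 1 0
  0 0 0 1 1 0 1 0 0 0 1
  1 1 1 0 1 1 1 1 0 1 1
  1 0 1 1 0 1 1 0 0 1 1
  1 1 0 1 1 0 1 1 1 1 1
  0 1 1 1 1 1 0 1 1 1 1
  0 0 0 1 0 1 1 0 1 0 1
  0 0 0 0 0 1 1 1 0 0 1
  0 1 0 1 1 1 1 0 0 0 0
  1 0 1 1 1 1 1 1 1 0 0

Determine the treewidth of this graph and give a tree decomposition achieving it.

Treewidth 4.
One optimal decomposition is:
Bags: B1 = {3, 4, 5, 6, 10}  B2 = {0, 3, 4, 5, 10}  B3 = {3, 5, 6, 7, 10}  B4 = {2, 3, 4, 6, 10}  B5 = {3, 4, 5, 6, 9}  B6 = {1, 3, 5, 6, 9}  B7 = {5, 6, 7, 8, 10}
Tree: B1–B2, B1–B3, B1–B4, B1–B5, B5–B6, B3–B7

Every bag has size at most 5, so the width is 5 − 1 = 4 and tw(G) ≤ 4. Conversely, {5, 6, 7, 8, 10} is a clique of size 5, and the vertices of any clique must share a bag in every tree decomposition; so some bag has ≥ 5 vertices and tw(G) ≥ 4. Hence tw(G) = 4 exactly.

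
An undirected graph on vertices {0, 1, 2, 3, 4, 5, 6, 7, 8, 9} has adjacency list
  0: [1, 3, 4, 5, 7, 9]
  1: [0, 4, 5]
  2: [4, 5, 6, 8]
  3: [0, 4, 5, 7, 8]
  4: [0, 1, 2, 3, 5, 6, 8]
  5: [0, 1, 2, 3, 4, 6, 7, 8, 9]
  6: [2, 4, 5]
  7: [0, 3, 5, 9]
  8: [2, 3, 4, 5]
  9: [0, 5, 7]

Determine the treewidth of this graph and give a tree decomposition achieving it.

Each bag holds 4 vertices, so the decomposition has width 3, which upper-bounds the treewidth. Conversely, {0, 5, 7, 9} is a clique of size 4, and the vertices of any clique must share a bag in every tree decomposition; so some bag has ≥ 4 vertices and tw(G) ≥ 3. Combining the bounds, tw(G) = 3.

Treewidth 3.
One such decomposition:
Bags: B1 = {3, 4, 5, 8}  B2 = {0, 3, 4, 5}  B3 = {2, 4, 5, 8}  B4 = {0, 3, 5, 7}  B5 = {2, 4, 5, 6}  B6 = {0, 5, 7, 9}  B7 = {0, 1, 4, 5}
Tree: B1–B2, B1–B3, B2–B4, B3–B5, B4–B6, B2–B7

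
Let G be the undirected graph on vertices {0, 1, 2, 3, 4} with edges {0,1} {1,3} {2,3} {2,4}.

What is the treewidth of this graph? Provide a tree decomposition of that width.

Treewidth 1.
One optimal decomposition is:
Bags: B1 = {2, 4}  B2 = {2, 3}  B3 = {1, 3}  B4 = {0, 1}
Tree: B1–B2, B2–B3, B3–B4

Each bag holds 2 vertices, so the decomposition has width 1, which upper-bounds the treewidth. Since G has at least one edge (e.g. 4–2), it is not an edgeless graph, so tw(G) ≥ 1. The upper and lower bounds meet at 1, so that is the treewidth.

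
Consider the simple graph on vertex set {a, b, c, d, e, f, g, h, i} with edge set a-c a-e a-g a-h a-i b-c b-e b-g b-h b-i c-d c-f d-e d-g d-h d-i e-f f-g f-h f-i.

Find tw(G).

4

A width-4 tree decomposition is:
Bags: B1 = {a, b, d, f, h}  B2 = {a, b, d, f, i}  B3 = {a, b, d, f, g}  B4 = {a, b, d, e, f}  B5 = {a, b, c, d, f}
Tree: B1–B2, B2–B3, B3–B4, B4–B5
Each bag holds 5 vertices, so the decomposition has width 4, which upper-bounds the treewidth. For the lower bound: the 5 vertex sets {f,h}, {d,i}, {a,g}, {b}, {e} are disjoint, each induces a connected subgraph, and every pair is joined by at least one edge of G. Contracting each set to a single vertex therefore yields K_{5} as a minor, and since treewidth is minor-monotone, tw(G) ≥ tw(K_{5}) = 4. Combining the bounds, tw(G) = 4.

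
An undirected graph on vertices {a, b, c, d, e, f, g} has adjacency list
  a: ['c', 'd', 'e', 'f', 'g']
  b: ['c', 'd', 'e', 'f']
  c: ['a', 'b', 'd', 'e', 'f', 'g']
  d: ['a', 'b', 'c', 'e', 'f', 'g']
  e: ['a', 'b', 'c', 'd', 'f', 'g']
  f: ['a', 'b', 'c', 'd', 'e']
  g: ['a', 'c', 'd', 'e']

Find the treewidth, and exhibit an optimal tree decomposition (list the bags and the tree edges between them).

Every bag has size at most 5, so the width is 5 − 1 = 4 and tw(G) ≤ 4. Conversely, {a, c, d, e, g} is a clique of size 5, and the vertices of any clique must share a bag in every tree decomposition; so some bag has ≥ 5 vertices and tw(G) ≥ 4. Combining the bounds, tw(G) = 4.

Treewidth 4.
One such decomposition:
Bags: B1 = {b, c, d, e, f}  B2 = {a, c, d, e, f}  B3 = {a, c, d, e, g}
Tree: B1–B2, B2–B3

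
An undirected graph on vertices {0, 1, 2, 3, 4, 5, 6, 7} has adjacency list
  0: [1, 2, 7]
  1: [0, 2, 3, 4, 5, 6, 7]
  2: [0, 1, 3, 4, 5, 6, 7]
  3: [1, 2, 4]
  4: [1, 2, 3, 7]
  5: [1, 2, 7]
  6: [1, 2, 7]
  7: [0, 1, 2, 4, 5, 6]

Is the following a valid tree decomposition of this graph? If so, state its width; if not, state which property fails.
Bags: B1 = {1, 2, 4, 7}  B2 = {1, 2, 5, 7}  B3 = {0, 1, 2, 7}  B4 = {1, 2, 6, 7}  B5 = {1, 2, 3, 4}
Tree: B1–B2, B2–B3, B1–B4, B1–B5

Every vertex of G appears in some bag (union = {0, 1, 2, 3, 4, 5, 6, 7}); every edge is covered by a bag; and for each vertex v the set of bags containing v is connected in the bag tree. The decomposition is therefore valid. The largest bag has 4 vertices, so the width is 3.

Yes; width 3.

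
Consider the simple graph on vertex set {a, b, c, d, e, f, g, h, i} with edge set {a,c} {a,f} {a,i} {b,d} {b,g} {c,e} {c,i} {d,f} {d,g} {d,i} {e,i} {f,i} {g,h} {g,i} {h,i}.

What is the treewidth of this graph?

A width-2 tree decomposition is:
Bags: B1 = {c, e, i}  B2 = {a, c, i}  B3 = {a, f, i}  B4 = {d, f, i}  B5 = {d, g, i}  B6 = {g, h, i}  B7 = {b, d, g}
Tree: B1–B2, B2–B3, B3–B4, B4–B5, B5–B6, B5–B7
The largest bag has 3 vertices, giving width 2; this decomposition certifies tw(G) ≤ 2. For the lower bound, the 3 vertices {b, d, g} are pairwise adjacent, and any tree decomposition puts a clique entirely inside one bag — forcing width ≥ 2. Therefore the treewidth is 2.

2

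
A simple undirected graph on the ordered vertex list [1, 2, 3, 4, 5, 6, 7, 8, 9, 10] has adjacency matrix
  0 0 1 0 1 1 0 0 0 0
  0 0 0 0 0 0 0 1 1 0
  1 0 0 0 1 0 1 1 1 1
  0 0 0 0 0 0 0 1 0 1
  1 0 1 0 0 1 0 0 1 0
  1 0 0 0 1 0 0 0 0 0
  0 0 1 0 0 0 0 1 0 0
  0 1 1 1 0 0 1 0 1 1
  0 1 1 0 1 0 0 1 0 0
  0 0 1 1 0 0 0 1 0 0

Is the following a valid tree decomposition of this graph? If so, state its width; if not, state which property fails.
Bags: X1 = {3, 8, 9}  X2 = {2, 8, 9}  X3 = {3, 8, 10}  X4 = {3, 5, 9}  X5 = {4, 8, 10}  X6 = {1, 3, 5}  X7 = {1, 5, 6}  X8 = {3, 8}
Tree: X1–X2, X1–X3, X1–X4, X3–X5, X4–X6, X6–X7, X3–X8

No — vertex 7 appears in no bag.

A tree decomposition must satisfy three properties: every vertex lies in some bag; for every edge, both endpoints lie together in some bag; and for every vertex, the bags containing it form a connected subtree. Here vertex 7 appears in no bag, so the decomposition is invalid.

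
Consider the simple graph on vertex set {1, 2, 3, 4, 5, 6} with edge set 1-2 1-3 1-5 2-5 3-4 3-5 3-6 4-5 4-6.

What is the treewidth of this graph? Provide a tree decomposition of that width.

Each bag holds 3 vertices, so the decomposition has width 2, which upper-bounds the treewidth. For the lower bound, the 3 vertices {1, 2, 5} are pairwise adjacent, and any tree decomposition puts a clique entirely inside one bag — forcing width ≥ 2. Hence tw(G) = 2 exactly.

Treewidth 2.
Bags: B1 = {3, 4, 6}  B2 = {3, 4, 5}  B3 = {1, 3, 5}  B4 = {1, 2, 5}
Tree: B1–B2, B2–B3, B3–B4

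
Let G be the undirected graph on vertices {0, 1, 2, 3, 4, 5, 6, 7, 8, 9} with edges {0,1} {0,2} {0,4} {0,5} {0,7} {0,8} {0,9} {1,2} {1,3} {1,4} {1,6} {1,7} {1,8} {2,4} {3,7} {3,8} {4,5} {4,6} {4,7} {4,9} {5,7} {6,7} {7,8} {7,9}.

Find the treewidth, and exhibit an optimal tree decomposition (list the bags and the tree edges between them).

Treewidth 3.
Bags: B1 = {0, 4, 5, 7}  B2 = {0, 1, 4, 7}  B3 = {0, 4, 7, 9}  B4 = {0, 1, 7, 8}  B5 = {0, 1, 2, 4}  B6 = {1, 4, 6, 7}  B7 = {1, 3, 7, 8}
Tree: B1–B2, B2–B3, B2–B4, B2–B5, B2–B6, B4–B7

Each bag holds 4 vertices, so the decomposition has width 3, which upper-bounds the treewidth. Conversely, {0, 1, 2, 4} is a clique of size 4, and the vertices of any clique must share a bag in every tree decomposition; so some bag has ≥ 4 vertices and tw(G) ≥ 3. Combining the bounds, tw(G) = 3.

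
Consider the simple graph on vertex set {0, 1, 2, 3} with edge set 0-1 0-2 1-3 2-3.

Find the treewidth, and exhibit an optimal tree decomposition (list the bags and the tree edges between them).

Treewidth 2.
One optimal decomposition is:
Bags: B1 = {0, 2, 3}  B2 = {0, 1, 3}
Tree: B1–B2

Each bag holds 3 vertices, so the decomposition has width 2, which upper-bounds the treewidth. The edges 0–2–3–1–0 form a cycle, so G is not a tree and its treewidth is at least 2. Combining the bounds, tw(G) = 2.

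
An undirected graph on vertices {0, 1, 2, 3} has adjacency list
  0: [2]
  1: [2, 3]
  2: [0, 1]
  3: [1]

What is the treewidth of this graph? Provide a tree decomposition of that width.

Treewidth 1.
Bags: B1 = {1, 3}  B2 = {1, 2}  B3 = {0, 2}
Tree: B1–B2, B2–B3

Every bag has size at most 2, so the width is 2 − 1 = 1 and tw(G) ≤ 1. Any graph with an edge has treewidth ≥ 1, and G has the edge 3–1. Therefore the treewidth is 1.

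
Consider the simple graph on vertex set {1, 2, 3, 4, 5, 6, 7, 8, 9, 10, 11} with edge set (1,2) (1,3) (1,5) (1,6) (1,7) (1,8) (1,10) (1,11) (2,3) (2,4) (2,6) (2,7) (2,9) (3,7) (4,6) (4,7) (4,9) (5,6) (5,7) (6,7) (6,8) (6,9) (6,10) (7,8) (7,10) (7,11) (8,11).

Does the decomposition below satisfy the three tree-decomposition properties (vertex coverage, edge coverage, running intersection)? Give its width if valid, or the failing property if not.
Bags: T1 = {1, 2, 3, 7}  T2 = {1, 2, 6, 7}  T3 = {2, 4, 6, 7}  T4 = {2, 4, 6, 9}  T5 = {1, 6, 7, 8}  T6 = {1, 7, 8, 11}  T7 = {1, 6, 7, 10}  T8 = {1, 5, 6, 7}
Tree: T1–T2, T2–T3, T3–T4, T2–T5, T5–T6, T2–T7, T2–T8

Yes; width 3.

Checking the three conditions: (i) the bags cover all of {1, 2, 3, 4, 5, 6, 7, 8, 9, 10, 11}; (ii) for each edge, some bag contains both endpoints; (iii) the bags containing any fixed vertex form a subtree. All hold, so the decomposition is valid with width 4 − 1 = 3.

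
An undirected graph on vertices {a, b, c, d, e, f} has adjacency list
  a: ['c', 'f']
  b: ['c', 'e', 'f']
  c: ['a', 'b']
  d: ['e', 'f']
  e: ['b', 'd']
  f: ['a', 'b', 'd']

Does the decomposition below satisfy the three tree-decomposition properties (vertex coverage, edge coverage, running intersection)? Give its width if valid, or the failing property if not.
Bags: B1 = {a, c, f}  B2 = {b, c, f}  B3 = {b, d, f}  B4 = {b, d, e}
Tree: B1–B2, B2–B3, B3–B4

Checking the three conditions: (i) the bags cover all of {a, b, c, d, e, f}; (ii) for each edge, some bag contains both endpoints; (iii) the bags containing any fixed vertex form a subtree. All hold, so the decomposition is valid with width 3 − 1 = 2.

Yes; width 2.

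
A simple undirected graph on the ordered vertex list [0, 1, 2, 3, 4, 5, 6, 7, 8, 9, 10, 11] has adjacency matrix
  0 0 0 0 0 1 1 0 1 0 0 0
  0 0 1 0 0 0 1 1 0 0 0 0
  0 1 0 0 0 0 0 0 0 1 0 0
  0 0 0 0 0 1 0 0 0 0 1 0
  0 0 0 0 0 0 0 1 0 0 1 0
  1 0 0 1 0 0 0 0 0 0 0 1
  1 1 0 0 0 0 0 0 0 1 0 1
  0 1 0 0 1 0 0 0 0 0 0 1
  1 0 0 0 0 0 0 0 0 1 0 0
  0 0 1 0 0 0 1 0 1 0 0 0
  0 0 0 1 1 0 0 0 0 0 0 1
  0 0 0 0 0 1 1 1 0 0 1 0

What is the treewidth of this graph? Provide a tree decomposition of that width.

Treewidth 3.
One such decomposition:
Bags: B1 = {3, 4, 5, 10}  B2 = {4, 5, 10, 11}  B3 = {4, 5, 7, 11}  B4 = {0, 5, 7, 11}  B5 = {0, 6, 7, 11}  B6 = {0, 1, 6, 7}  B7 = {0, 1, 6, 8}  B8 = {1, 6, 8, 9}  B9 = {1, 2, 8, 9}
Tree: B1–B2, B2–B3, B3–B4, B4–B5, B5–B6, B6–B7, B7–B8, B8–B9

Each bag holds 4 vertices, so the decomposition has width 3, which upper-bounds the treewidth. For the lower bound: the 4 vertex sets {3,4,10}, {5}, {11}, {0,1,6,7} are disjoint, each induces a connected subgraph, and every pair is joined by at least one edge of G. Contracting each set to a single vertex therefore yields K_{4} as a minor, and since treewidth is minor-monotone, tw(G) ≥ tw(K_{4}) = 3. Combining the bounds, tw(G) = 3.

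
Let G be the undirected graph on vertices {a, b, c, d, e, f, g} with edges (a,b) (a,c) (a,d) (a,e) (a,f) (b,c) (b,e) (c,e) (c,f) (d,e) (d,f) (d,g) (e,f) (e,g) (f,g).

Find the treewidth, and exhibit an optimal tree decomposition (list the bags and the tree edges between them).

Every bag has size at most 4, so the width is 4 − 1 = 3 and tw(G) ≤ 3. Conversely, {d, e, f, g} is a clique of size 4, and the vertices of any clique must share a bag in every tree decomposition; so some bag has ≥ 4 vertices and tw(G) ≥ 3. Therefore the treewidth is 3.

Treewidth 3.
Bags: B1 = {a, d, e, f}  B2 = {a, c, e, f}  B3 = {d, e, f, g}  B4 = {a, b, c, e}
Tree: B1–B2, B1–B3, B2–B4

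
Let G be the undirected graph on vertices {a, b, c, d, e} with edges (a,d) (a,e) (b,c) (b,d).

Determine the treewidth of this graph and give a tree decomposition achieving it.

Treewidth 1.
One optimal decomposition is:
Bags: B1 = {b, c}  B2 = {b, d}  B3 = {a, d}  B4 = {a, e}
Tree: B1–B2, B2–B3, B3–B4

The largest bag has 2 vertices, giving width 1; this decomposition certifies tw(G) ≤ 1. Any graph with an edge has treewidth ≥ 1, and G has the edge c–b. The upper and lower bounds meet at 1, so that is the treewidth.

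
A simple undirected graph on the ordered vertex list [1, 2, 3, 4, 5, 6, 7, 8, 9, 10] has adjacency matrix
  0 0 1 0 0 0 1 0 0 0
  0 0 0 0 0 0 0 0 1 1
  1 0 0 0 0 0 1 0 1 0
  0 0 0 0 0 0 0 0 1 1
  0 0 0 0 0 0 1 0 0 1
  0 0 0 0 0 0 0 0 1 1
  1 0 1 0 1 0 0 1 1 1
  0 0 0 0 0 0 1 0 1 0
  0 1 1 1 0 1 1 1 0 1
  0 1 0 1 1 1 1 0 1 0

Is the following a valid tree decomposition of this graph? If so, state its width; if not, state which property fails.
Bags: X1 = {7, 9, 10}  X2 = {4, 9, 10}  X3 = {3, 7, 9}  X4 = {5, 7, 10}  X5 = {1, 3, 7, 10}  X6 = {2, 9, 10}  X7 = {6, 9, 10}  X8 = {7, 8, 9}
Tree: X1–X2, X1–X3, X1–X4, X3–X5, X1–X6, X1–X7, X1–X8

No — bags containing vertex 10 are not connected in the tree.

A tree decomposition must satisfy three properties: every vertex lies in some bag; for every edge, both endpoints lie together in some bag; and for every vertex, the bags containing it form a connected subtree. Here bags containing vertex 10 are not connected in the tree, so the decomposition is invalid.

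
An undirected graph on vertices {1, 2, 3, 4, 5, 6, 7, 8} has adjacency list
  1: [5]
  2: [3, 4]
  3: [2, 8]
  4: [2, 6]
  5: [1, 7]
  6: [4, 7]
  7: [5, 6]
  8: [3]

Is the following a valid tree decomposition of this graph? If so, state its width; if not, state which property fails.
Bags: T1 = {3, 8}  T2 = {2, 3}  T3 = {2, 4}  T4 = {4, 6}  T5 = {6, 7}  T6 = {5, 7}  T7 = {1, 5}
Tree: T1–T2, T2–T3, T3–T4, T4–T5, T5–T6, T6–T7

Yes; width 1.

Vertex coverage: the bags together contain {1, 2, 3, 4, 5, 6, 7, 8}, the full vertex set. Edge coverage: each edge of G has both endpoints in at least one bag. Running intersection: for every vertex, the bags containing it form a connected subtree. All three properties hold, so this is a valid tree decomposition of width max|bag| − 1 = 1, and hence tw(G) ≤ 1.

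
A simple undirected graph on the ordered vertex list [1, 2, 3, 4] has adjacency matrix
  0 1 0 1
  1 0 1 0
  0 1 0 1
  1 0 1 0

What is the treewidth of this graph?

A width-2 tree decomposition is:
Bags: B1 = {1, 3, 4}  B2 = {1, 2, 3}
Tree: B1–B2
Every bag has size at most 3, so the width is 3 − 1 = 2 and tw(G) ≤ 2. For the lower bound, G contains the cycle 3–4–1–2–3, so G is not a forest; only forests have treewidth ≤ 1, hence tw(G) ≥ 2. The upper and lower bounds meet at 2, so that is the treewidth.

2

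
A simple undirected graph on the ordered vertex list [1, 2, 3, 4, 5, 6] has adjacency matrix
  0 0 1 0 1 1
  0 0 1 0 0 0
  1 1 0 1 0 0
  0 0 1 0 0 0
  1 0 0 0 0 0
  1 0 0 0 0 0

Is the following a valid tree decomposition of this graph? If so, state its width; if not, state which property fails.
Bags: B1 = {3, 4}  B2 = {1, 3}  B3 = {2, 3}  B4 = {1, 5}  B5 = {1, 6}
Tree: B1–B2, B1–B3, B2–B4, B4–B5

Every vertex of G appears in some bag (union = {1, 2, 3, 4, 5, 6}); every edge is covered by a bag; and for each vertex v the set of bags containing v is connected in the bag tree. The decomposition is therefore valid. The largest bag has 2 vertices, so the width is 1.

Yes; width 1.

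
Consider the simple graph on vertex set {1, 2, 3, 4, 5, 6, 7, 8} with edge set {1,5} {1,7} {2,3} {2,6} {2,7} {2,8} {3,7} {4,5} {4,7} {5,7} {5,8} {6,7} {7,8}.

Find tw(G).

A width-2 tree decomposition is:
Bags: B1 = {2, 3, 7}  B2 = {2, 7, 8}  B3 = {5, 7, 8}  B4 = {4, 5, 7}  B5 = {1, 5, 7}  B6 = {2, 6, 7}
Tree: B1–B2, B2–B3, B3–B4, B3–B5, B1–B6
Every bag has size at most 3, so the width is 3 − 1 = 2 and tw(G) ≤ 2. For the lower bound, the 3 vertices {1, 5, 7} are pairwise adjacent, and any tree decomposition puts a clique entirely inside one bag — forcing width ≥ 2. The upper and lower bounds meet at 2, so that is the treewidth.

2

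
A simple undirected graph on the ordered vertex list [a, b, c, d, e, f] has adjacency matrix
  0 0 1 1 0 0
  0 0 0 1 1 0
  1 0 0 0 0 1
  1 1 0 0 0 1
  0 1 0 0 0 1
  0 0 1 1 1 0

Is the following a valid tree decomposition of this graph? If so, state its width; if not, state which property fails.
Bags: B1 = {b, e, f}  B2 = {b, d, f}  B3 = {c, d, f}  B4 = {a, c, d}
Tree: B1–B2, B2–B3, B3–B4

Yes; width 2.

Every vertex of G appears in some bag (union = {a, b, c, d, e, f}); every edge is covered by a bag; and for each vertex v the set of bags containing v is connected in the bag tree. The decomposition is therefore valid. The largest bag has 3 vertices, so the width is 2.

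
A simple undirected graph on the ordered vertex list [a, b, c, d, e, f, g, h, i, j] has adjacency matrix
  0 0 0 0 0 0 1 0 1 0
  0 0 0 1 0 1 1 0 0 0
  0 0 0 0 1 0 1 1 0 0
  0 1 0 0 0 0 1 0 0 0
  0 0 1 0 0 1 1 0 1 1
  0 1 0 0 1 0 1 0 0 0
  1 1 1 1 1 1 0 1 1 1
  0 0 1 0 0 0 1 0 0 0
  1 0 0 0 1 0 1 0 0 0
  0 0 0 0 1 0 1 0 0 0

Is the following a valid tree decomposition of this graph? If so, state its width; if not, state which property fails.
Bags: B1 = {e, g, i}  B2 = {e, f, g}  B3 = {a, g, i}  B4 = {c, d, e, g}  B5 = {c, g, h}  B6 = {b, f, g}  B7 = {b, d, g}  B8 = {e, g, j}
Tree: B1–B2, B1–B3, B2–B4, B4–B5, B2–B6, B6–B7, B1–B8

No — bags containing vertex d are not connected in the tree.

A tree decomposition must satisfy three properties: every vertex lies in some bag; for every edge, both endpoints lie together in some bag; and for every vertex, the bags containing it form a connected subtree. Here bags containing vertex d are not connected in the tree, so the decomposition is invalid.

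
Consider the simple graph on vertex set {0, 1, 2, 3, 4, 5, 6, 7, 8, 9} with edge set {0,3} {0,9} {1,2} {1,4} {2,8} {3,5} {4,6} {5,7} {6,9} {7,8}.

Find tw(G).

A width-2 tree decomposition is:
Bags: B1 = {2, 7, 8}  B2 = {2, 5, 7}  B3 = {2, 3, 5}  B4 = {0, 2, 3}  B5 = {0, 2, 9}  B6 = {2, 6, 9}  B7 = {2, 4, 6}  B8 = {1, 2, 4}
Tree: B1–B2, B2–B3, B3–B4, B4–B5, B5–B6, B6–B7, B7–B8
Each bag holds 3 vertices, so the decomposition has width 2, which upper-bounds the treewidth. The edges 2–8–7–5–3–0–9–6–4–1–2 form a cycle, so G is not a tree and its treewidth is at least 2. Therefore the treewidth is 2.

2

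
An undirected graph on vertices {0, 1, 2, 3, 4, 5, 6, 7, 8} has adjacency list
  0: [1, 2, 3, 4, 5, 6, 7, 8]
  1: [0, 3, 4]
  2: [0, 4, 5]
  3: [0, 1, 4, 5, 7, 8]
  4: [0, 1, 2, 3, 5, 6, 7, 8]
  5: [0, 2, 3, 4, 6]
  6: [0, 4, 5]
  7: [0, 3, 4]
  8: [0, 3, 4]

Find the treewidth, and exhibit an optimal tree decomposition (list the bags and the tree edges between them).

The largest bag has 4 vertices, giving width 3; this decomposition certifies tw(G) ≤ 3. For the lower bound, the 4 vertices {0, 2, 4, 5} are pairwise adjacent, and any tree decomposition puts a clique entirely inside one bag — forcing width ≥ 3. Hence tw(G) = 3 exactly.

Treewidth 3.
Bags: B1 = {0, 3, 4, 7}  B2 = {0, 1, 3, 4}  B3 = {0, 3, 4, 8}  B4 = {0, 3, 4, 5}  B5 = {0, 2, 4, 5}  B6 = {0, 4, 5, 6}
Tree: B1–B2, B2–B3, B1–B4, B4–B5, B5–B6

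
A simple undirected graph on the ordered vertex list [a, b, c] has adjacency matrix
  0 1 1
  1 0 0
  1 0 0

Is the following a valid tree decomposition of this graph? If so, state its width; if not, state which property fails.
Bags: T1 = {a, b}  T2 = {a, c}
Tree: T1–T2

Vertex coverage: the bags together contain {a, b, c}, the full vertex set. Edge coverage: each edge of G has both endpoints in at least one bag. Running intersection: for every vertex, the bags containing it form a connected subtree. All three properties hold, so this is a valid tree decomposition of width max|bag| − 1 = 1, and hence tw(G) ≤ 1.

Yes; width 1.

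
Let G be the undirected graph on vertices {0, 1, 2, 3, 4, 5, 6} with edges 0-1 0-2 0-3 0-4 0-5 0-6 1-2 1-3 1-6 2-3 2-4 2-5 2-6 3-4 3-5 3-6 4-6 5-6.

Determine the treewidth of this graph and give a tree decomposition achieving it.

Every bag has size at most 5, so the width is 5 − 1 = 4 and tw(G) ≤ 4. On the other hand G contains the 5-clique {0, 1, 2, 3, 6}. A clique must lie in a single bag of any decomposition, so no decomposition can have width below 4. Combining the bounds, tw(G) = 4.

Treewidth 4.
Bags: B1 = {0, 2, 3, 4, 6}  B2 = {0, 2, 3, 5, 6}  B3 = {0, 1, 2, 3, 6}
Tree: B1–B2, B1–B3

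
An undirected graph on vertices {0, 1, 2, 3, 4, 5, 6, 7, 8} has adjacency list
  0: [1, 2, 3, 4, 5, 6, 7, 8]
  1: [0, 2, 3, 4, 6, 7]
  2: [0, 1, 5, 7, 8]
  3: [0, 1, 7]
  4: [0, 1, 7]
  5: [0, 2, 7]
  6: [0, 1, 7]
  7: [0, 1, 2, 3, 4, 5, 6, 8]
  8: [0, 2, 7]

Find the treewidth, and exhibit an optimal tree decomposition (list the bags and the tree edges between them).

Treewidth 3.
One such decomposition:
Bags: B1 = {0, 2, 7, 8}  B2 = {0, 1, 2, 7}  B3 = {0, 2, 5, 7}  B4 = {0, 1, 3, 7}  B5 = {0, 1, 4, 7}  B6 = {0, 1, 6, 7}
Tree: B1–B2, B2–B3, B2–B4, B2–B5, B2–B6

Every bag has size at most 4, so the width is 4 − 1 = 3 and tw(G) ≤ 3. For the lower bound, the 4 vertices {0, 2, 7, 8} are pairwise adjacent, and any tree decomposition puts a clique entirely inside one bag — forcing width ≥ 3. Hence tw(G) = 3 exactly.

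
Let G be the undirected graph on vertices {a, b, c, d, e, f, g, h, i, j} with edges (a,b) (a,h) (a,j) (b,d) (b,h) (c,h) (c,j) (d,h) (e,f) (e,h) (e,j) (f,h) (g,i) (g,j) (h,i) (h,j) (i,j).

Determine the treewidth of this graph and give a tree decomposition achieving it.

Each bag holds 3 vertices, so the decomposition has width 2, which upper-bounds the treewidth. On the other hand G contains the 3-clique {g, i, j}. A clique must lie in a single bag of any decomposition, so no decomposition can have width below 2. Combining the bounds, tw(G) = 2.

Treewidth 2.
One such decomposition:
Bags: B1 = {a, h, j}  B2 = {a, b, h}  B3 = {c, h, j}  B4 = {h, i, j}  B5 = {e, h, j}  B6 = {b, d, h}  B7 = {g, i, j}  B8 = {e, f, h}
Tree: B1–B2, B1–B3, B3–B4, B3–B5, B2–B6, B4–B7, B5–B8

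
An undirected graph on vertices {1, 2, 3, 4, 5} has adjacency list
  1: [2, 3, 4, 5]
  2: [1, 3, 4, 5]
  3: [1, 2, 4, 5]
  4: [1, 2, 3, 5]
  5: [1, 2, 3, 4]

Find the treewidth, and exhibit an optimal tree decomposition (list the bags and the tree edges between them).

With just one bag of size 5, the width is 5 − 1 = 4, so tw(G) ≤ 4. For the lower bound, the 5 vertices {1, 2, 3, 4, 5} are pairwise adjacent, and any tree decomposition puts a clique entirely inside one bag — forcing width ≥ 4. Combining the bounds, tw(G) = 4.

Treewidth 4.
One such decomposition:
Bags: B1 = {1, 2, 3, 4, 5}
Tree: (single bag)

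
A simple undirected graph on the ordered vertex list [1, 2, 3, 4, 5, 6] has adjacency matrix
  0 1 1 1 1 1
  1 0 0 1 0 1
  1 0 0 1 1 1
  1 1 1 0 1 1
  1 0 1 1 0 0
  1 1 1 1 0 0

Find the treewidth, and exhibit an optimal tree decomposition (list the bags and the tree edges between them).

The largest bag has 4 vertices, giving width 3; this decomposition certifies tw(G) ≤ 3. For the lower bound, the 4 vertices {1, 2, 4, 6} are pairwise adjacent, and any tree decomposition puts a clique entirely inside one bag — forcing width ≥ 3. Combining the bounds, tw(G) = 3.

Treewidth 3.
Bags: B1 = {1, 3, 4, 5}  B2 = {1, 3, 4, 6}  B3 = {1, 2, 4, 6}
Tree: B1–B2, B2–B3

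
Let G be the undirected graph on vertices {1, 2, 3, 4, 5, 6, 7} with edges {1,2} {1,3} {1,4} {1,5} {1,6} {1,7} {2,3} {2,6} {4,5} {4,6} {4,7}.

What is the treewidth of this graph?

2

A width-2 tree decomposition is:
Bags: B1 = {1, 4, 6}  B2 = {1, 4, 7}  B3 = {1, 4, 5}  B4 = {1, 2, 6}  B5 = {1, 2, 3}
Tree: B1–B2, B2–B3, B1–B4, B4–B5
Each bag holds 3 vertices, so the decomposition has width 2, which upper-bounds the treewidth. Conversely, {1, 2, 3} is a clique of size 3, and the vertices of any clique must share a bag in every tree decomposition; so some bag has ≥ 3 vertices and tw(G) ≥ 2. Hence tw(G) = 2 exactly.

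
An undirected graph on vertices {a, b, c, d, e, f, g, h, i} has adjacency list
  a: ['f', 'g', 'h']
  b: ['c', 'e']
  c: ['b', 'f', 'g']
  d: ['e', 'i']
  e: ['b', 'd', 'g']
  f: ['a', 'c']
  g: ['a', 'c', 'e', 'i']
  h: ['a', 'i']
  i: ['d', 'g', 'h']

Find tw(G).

A width-3 tree decomposition is:
Bags: B1 = {a, b, c, f}  B2 = {a, b, c, g}  B3 = {a, b, e, g}  B4 = {a, e, g, h}  B5 = {e, g, h, i}  B6 = {d, e, h, i}
Tree: B1–B2, B2–B3, B3–B4, B4–B5, B5–B6
Every bag has size at most 4, so the width is 4 − 1 = 3 and tw(G) ≤ 3. For the lower bound: the 4 vertex sets {b,c,f}, {a}, {g}, {d,e,h,i} are disjoint, each induces a connected subgraph, and every pair is joined by at least one edge of G. Contracting each set to a single vertex therefore yields K_{4} as a minor, and since treewidth is minor-monotone, tw(G) ≥ tw(K_{4}) = 3. Therefore the treewidth is 3.

3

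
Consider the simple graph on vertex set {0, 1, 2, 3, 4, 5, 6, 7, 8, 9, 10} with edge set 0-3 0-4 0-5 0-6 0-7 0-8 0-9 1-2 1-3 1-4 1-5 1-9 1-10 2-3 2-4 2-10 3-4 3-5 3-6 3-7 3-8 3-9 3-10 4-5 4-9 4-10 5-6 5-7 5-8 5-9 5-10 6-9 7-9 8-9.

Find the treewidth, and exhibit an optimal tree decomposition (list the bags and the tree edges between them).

Each bag holds 5 vertices, so the decomposition has width 4, which upper-bounds the treewidth. Conversely, {1, 2, 3, 4, 10} is a clique of size 5, and the vertices of any clique must share a bag in every tree decomposition; so some bag has ≥ 5 vertices and tw(G) ≥ 4. Therefore the treewidth is 4.

Treewidth 4.
Bags: B1 = {0, 3, 4, 5, 9}  B2 = {1, 3, 4, 5, 9}  B3 = {0, 3, 5, 7, 9}  B4 = {1, 3, 4, 5, 10}  B5 = {1, 2, 3, 4, 10}  B6 = {0, 3, 5, 6, 9}  B7 = {0, 3, 5, 8, 9}
Tree: B1–B2, B1–B3, B2–B4, B4–B5, B3–B6, B6–B7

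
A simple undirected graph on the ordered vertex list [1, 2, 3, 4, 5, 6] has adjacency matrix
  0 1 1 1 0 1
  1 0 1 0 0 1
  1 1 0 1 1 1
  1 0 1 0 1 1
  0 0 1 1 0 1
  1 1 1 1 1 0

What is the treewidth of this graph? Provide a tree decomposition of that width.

Treewidth 3.
Bags: B1 = {1, 3, 4, 6}  B2 = {3, 4, 5, 6}  B3 = {1, 2, 3, 6}
Tree: B1–B2, B1–B3

Every bag has size at most 4, so the width is 4 − 1 = 3 and tw(G) ≤ 3. On the other hand G contains the 4-clique {1, 2, 3, 6}. A clique must lie in a single bag of any decomposition, so no decomposition can have width below 3. The upper and lower bounds meet at 3, so that is the treewidth.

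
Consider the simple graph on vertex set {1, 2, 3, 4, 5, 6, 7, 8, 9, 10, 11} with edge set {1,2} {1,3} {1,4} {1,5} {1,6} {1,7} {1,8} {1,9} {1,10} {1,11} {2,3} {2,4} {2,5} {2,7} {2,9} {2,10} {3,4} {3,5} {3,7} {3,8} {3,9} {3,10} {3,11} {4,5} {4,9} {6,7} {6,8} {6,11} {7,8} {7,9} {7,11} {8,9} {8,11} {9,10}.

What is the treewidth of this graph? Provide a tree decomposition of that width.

Each bag holds 5 vertices, so the decomposition has width 4, which upper-bounds the treewidth. For the lower bound, the 5 vertices {1, 3, 7, 8, 9} are pairwise adjacent, and any tree decomposition puts a clique entirely inside one bag — forcing width ≥ 4. Therefore the treewidth is 4.

Treewidth 4.
One optimal decomposition is:
Bags: B1 = {1, 2, 3, 7, 9}  B2 = {1, 2, 3, 9, 10}  B3 = {1, 3, 7, 8, 9}  B4 = {1, 3, 7, 8, 11}  B5 = {1, 2, 3, 4, 9}  B6 = {1, 6, 7, 8, 11}  B7 = {1, 2, 3, 4, 5}
Tree: B1–B2, B1–B3, B3–B4, B1–B5, B4–B6, B5–B7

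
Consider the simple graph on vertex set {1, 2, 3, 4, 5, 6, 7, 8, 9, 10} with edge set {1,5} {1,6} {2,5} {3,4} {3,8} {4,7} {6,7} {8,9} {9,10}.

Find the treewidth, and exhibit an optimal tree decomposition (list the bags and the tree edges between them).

Each bag holds 2 vertices, so the decomposition has width 1, which upper-bounds the treewidth. G has an edge, so its treewidth is at least 1. Combining the bounds, tw(G) = 1.

Treewidth 1.
One such decomposition:
Bags: B1 = {9, 10}  B2 = {8, 9}  B3 = {3, 8}  B4 = {3, 4}  B5 = {4, 7}  B6 = {6, 7}  B7 = {1, 6}  B8 = {1, 5}  B9 = {2, 5}
Tree: B1–B2, B2–B3, B3–B4, B4–B5, B5–B6, B6–B7, B7–B8, B8–B9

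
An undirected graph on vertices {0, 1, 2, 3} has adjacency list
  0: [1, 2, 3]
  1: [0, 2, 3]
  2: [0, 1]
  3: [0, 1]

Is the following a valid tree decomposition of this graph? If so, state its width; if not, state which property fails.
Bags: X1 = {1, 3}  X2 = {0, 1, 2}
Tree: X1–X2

No — edge (0,3) lies in no bag.

A tree decomposition must satisfy three properties: every vertex lies in some bag; for every edge, both endpoints lie together in some bag; and for every vertex, the bags containing it form a connected subtree. Here edge (0,3) lies in no bag, so the decomposition is invalid.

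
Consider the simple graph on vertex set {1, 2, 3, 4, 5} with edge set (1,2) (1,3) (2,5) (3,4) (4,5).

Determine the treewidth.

A width-2 tree decomposition is:
Bags: B1 = {1, 2, 5}  B2 = {1, 4, 5}  B3 = {1, 3, 4}
Tree: B1–B2, B2–B3
Every bag has size at most 3, so the width is 3 − 1 = 2 and tw(G) ≤ 2. Since 1–2–5–4–3–1 is a cycle in G, G is not acyclic. Forests are exactly the graphs of treewidth ≤ 1, so tw(G) ≥ 2. Therefore the treewidth is 2.

2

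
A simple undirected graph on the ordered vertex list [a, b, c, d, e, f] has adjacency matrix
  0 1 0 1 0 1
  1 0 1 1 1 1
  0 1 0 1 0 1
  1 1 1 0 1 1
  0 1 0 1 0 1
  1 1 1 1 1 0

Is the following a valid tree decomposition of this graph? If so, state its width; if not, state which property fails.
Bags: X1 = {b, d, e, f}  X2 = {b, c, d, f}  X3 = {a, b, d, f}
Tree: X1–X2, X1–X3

Yes; width 3.

Vertex coverage: the bags together contain {a, b, c, d, e, f}, the full vertex set. Edge coverage: each edge of G has both endpoints in at least one bag. Running intersection: for every vertex, the bags containing it form a connected subtree. All three properties hold, so this is a valid tree decomposition of width max|bag| − 1 = 3, and hence tw(G) ≤ 3.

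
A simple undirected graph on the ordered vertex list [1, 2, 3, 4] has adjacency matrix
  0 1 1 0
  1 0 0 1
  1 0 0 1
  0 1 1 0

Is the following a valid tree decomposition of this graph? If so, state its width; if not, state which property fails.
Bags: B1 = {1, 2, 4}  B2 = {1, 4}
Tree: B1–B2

A tree decomposition must satisfy three properties: every vertex lies in some bag; for every edge, both endpoints lie together in some bag; and for every vertex, the bags containing it form a connected subtree. Here vertex 3 appears in no bag, so the decomposition is invalid.

No — vertex 3 appears in no bag.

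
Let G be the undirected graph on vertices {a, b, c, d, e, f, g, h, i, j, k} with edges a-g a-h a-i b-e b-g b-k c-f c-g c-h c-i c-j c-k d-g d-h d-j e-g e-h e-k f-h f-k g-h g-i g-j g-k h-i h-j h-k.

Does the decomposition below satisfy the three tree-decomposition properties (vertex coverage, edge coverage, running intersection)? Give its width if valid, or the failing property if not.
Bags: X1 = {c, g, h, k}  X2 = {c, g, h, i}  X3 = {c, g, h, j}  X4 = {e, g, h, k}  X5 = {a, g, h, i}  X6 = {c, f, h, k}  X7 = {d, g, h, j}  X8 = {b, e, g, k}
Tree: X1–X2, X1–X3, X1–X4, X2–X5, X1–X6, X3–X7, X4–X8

Yes; width 3.

Every vertex of G appears in some bag (union = {a, b, c, d, e, f, g, h, i, j, k}); every edge is covered by a bag; and for each vertex v the set of bags containing v is connected in the bag tree. The decomposition is therefore valid. The largest bag has 4 vertices, so the width is 3.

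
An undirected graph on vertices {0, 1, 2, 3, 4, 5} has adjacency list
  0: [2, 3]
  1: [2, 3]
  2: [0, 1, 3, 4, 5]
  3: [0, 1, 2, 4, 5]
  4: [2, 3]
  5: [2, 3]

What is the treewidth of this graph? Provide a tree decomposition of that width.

The largest bag has 3 vertices, giving width 2; this decomposition certifies tw(G) ≤ 2. Conversely, {0, 2, 3} is a clique of size 3, and the vertices of any clique must share a bag in every tree decomposition; so some bag has ≥ 3 vertices and tw(G) ≥ 2. The upper and lower bounds meet at 2, so that is the treewidth.

Treewidth 2.
One such decomposition:
Bags: B1 = {1, 2, 3}  B2 = {2, 3, 5}  B3 = {0, 2, 3}  B4 = {2, 3, 4}
Tree: B1–B2, B2–B3, B2–B4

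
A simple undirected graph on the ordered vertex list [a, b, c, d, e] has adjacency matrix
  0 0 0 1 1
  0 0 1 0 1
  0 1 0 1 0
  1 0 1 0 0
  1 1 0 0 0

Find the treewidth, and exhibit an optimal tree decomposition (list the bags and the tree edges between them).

The largest bag has 3 vertices, giving width 2; this decomposition certifies tw(G) ≤ 2. For the lower bound, G contains the cycle e–a–d–c–b–e, so G is not a forest; only forests have treewidth ≤ 1, hence tw(G) ≥ 2. Hence tw(G) = 2 exactly.

Treewidth 2.
One such decomposition:
Bags: B1 = {a, d, e}  B2 = {c, d, e}  B3 = {b, c, e}
Tree: B1–B2, B2–B3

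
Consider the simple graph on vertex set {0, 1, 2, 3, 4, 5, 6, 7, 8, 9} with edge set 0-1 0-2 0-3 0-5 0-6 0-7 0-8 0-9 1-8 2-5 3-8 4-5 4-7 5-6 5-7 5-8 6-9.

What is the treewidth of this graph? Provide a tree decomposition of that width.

The largest bag has 3 vertices, giving width 2; this decomposition certifies tw(G) ≤ 2. Conversely, {0, 1, 8} is a clique of size 3, and the vertices of any clique must share a bag in every tree decomposition; so some bag has ≥ 3 vertices and tw(G) ≥ 2. Combining the bounds, tw(G) = 2.

Treewidth 2.
Bags: B1 = {0, 5, 6}  B2 = {0, 5, 8}  B3 = {0, 5, 7}  B4 = {4, 5, 7}  B5 = {0, 3, 8}  B6 = {0, 6, 9}  B7 = {0, 1, 8}  B8 = {0, 2, 5}
Tree: B1–B2, B1–B3, B3–B4, B2–B5, B1–B6, B2–B7, B3–B8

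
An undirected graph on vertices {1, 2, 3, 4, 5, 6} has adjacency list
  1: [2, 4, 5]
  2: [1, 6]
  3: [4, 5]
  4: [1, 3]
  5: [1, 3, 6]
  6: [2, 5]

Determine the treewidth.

A width-2 tree decomposition is:
Bags: B1 = {1, 3, 4}  B2 = {1, 3, 5}  B3 = {1, 2, 5}  B4 = {2, 5, 6}
Tree: B1–B2, B2–B3, B3–B4
Every bag has size at most 3, so the width is 3 − 1 = 2 and tw(G) ≤ 2. Since 4–3–5–1–4 is a cycle in G, G is not acyclic. Forests are exactly the graphs of treewidth ≤ 1, so tw(G) ≥ 2. Combining the bounds, tw(G) = 2.

2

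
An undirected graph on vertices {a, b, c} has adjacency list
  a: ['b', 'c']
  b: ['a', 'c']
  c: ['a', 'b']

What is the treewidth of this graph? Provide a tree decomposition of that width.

Treewidth 2.
One optimal decomposition is:
Bags: B1 = {a, b, c}
Tree: (single bag)

A single bag containing all 3 vertices is trivially a valid decomposition of width 2. For the lower bound, the 3 vertices {a, b, c} are pairwise adjacent, and any tree decomposition puts a clique entirely inside one bag — forcing width ≥ 2. Combining the bounds, tw(G) = 2.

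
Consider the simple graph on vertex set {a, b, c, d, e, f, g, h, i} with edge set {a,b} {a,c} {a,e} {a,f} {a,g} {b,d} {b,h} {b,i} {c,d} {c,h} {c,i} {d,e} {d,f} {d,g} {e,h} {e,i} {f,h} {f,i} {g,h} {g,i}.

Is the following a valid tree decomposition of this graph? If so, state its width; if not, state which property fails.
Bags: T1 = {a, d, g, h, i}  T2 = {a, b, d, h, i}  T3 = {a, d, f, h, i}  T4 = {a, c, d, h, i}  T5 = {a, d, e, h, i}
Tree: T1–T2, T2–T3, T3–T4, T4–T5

Checking the three conditions: (i) the bags cover all of {a, b, c, d, e, f, g, h, i}; (ii) for each edge, some bag contains both endpoints; (iii) the bags containing any fixed vertex form a subtree. All hold, so the decomposition is valid with width 5 − 1 = 4.

Yes; width 4.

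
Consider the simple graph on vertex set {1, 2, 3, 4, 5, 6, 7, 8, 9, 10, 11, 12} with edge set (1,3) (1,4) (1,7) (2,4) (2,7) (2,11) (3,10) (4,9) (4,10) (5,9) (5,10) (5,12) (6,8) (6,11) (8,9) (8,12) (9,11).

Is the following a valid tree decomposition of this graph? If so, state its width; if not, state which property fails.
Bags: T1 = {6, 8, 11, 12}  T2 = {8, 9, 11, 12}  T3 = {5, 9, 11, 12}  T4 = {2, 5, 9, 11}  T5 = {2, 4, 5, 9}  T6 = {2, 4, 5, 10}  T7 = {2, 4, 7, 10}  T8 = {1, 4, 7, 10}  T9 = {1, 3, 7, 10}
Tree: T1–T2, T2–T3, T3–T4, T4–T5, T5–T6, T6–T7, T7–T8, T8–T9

Yes; width 3.

Every vertex of G appears in some bag (union = {1, 2, 3, 4, 5, 6, 7, 8, 9, 10, 11, 12}); every edge is covered by a bag; and for each vertex v the set of bags containing v is connected in the bag tree. The decomposition is therefore valid. The largest bag has 4 vertices, so the width is 3.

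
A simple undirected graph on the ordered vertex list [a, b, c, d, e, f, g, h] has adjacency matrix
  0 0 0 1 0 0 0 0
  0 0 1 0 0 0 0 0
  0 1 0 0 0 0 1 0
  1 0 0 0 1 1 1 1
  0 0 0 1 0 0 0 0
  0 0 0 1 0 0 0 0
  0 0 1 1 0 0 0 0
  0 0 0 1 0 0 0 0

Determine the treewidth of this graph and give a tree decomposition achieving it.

Treewidth 1.
One such decomposition:
Bags: B1 = {d, g}  B2 = {a, d}  B3 = {d, e}  B4 = {c, g}  B5 = {d, f}  B6 = {b, c}  B7 = {d, h}
Tree: B1–B2, B2–B3, B1–B4, B2–B5, B4–B6, B1–B7

The largest bag has 2 vertices, giving width 1; this decomposition certifies tw(G) ≤ 1. Any graph with an edge has treewidth ≥ 1, and G has the edge d–g. Hence tw(G) = 1 exactly.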